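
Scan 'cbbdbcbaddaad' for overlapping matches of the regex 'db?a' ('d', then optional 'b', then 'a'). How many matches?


Pattern: db?a means 'd', then optional 'b', then 'a'.
Scanning 'cbbdbcbaddaad' position-by-position:
  Pos 0: window 'cbb' -> no
  Pos 1: window 'bbd' -> no
  Pos 2: window 'bdb' -> no
  Pos 3: window 'dbc' -> no
  Pos 4: window 'bcb' -> no
  Pos 5: window 'cba' -> no
  Pos 6: window 'bad' -> no
  Pos 7: window 'add' -> no
  Pos 8: window 'dda' -> no
  Pos 9: window 'daa' -> MATCH
  Pos 10: window 'aad' -> no
  Pos 11: window 'ad' -> no
  Pos 12: window 'd' -> no
Total matches: 1

1


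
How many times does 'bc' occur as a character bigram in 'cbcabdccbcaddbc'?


Scanning 'cbcabdccbcaddbc' for bigram 'bc':
  Position 0: 'cb' -> no
  Position 1: 'bc' -> MATCH
  Position 2: 'ca' -> no
  Position 3: 'ab' -> no
  Position 4: 'bd' -> no
  Position 5: 'dc' -> no
  Position 6: 'cc' -> no
  Position 7: 'cb' -> no
  Position 8: 'bc' -> MATCH
  Position 9: 'ca' -> no
  Position 10: 'ad' -> no
  Position 11: 'dd' -> no
  Position 12: 'db' -> no
  Position 13: 'bc' -> MATCH
Total matches: 3

3


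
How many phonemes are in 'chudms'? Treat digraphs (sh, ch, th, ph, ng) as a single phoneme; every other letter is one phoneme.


Parsing 'chudms' greedily, digraphs first:
  'ch' -> digraph (1 consonant phoneme) (phonemes so far: 1)
  'u' -> vowel phoneme (phonemes so far: 2)
  'd' -> consonant phoneme (phonemes so far: 3)
  'm' -> consonant phoneme (phonemes so far: 4)
  's' -> consonant phoneme (phonemes so far: 5)
Total phonemes: 5

5


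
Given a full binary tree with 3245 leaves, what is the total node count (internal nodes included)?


Leaf nodes (terminals): 3245
Internal nodes = n - 1 = 3245 - 1 = 3244
Total = leaves + internal = 3245 + 3244 = 6489

6489


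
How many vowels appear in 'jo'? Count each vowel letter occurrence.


Scanning each character of 'jo':
  Position 1: 'j' -> consonant (running count: 0)
  Position 2: 'o' -> vowel (running count: 1)
Total vowels: 1

1


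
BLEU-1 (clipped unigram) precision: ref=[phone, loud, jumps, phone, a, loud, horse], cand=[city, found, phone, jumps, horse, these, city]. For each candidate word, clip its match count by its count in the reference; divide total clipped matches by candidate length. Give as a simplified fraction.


Reference word counts: {'a': 1, 'horse': 1, 'jumps': 1, 'loud': 2, 'phone': 2}
Checking each candidate word (with clipping):
  'city' -> not in reference -> no match (matches: 0)
  'found' -> not in reference -> no match (matches: 0)
  'phone' -> in reference (ref count 2, used 1/2) -> match (matches: 1)
  'jumps' -> in reference (ref count 1, used 1/1) -> match (matches: 2)
  'horse' -> in reference (ref count 1, used 1/1) -> match (matches: 3)
  'these' -> not in reference -> no match (matches: 3)
  'city' -> not in reference -> no match (matches: 3)
Clipped matches: 3, Candidate length: 7
Precision = 3/7

3/7


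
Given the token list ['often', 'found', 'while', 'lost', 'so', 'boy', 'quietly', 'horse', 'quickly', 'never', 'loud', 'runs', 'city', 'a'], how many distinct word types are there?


Listing all tokens and tracking unique types:
  Token 1: 'often' -> NEW (unique so far: 1)
  Token 2: 'found' -> NEW (unique so far: 2)
  Token 3: 'while' -> NEW (unique so far: 3)
  Token 4: 'lost' -> NEW (unique so far: 4)
  Token 5: 'so' -> NEW (unique so far: 5)
  Token 6: 'boy' -> NEW (unique so far: 6)
  Token 7: 'quietly' -> NEW (unique so far: 7)
  Token 8: 'horse' -> NEW (unique so far: 8)
  Token 9: 'quickly' -> NEW (unique so far: 9)
  Token 10: 'never' -> NEW (unique so far: 10)
  Token 11: 'loud' -> NEW (unique so far: 11)
  Token 12: 'runs' -> NEW (unique so far: 12)
  Token 13: 'city' -> NEW (unique so far: 13)
  Token 14: 'a' -> NEW (unique so far: 14)
Unique types: ('a', 'boy', 'city', 'found', 'horse', 'lost', 'loud', 'never', 'often', 'quickly', 'quietly', 'runs', 'so', 'while')
Vocabulary size: 14

14


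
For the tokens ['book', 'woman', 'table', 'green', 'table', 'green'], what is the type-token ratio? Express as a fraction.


Tokens: 6
Unique types: ('book', 'green', 'table', 'woman') = 4
TTR = 4/6
Simplify: divide both by 2 -> 2/3
TTR = 2/3

2/3


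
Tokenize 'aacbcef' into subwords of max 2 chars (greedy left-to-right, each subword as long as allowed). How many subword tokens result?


'aacbcef' has 7 characters.
Chunking with max size 2:
  Chunk 1: 'aa' (positions 0-1)
  Chunk 2: 'cb' (positions 2-3)
  Chunk 3: 'ce' (positions 4-5)
  Chunk 4: 'f' (positions 6-6)
Total chunks: ceil(7 / 2) = 4

4


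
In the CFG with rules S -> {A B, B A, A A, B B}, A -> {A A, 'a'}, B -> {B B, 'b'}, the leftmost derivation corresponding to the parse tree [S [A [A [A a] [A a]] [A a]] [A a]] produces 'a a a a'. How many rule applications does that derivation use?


Every bracketed nonterminal node [X ...] in the tree is produced by exactly one rule application.
Reading the tree off as a leftmost derivation:
  Step 1: S  =>  A A   (applied S -> A A)
  Step 2: A A  =>  A A A   (applied A -> A A)
  Step 3: A A A  =>  A A A A   (applied A -> A A)
  Step 4: A A A A  =>  a A A A   (applied A -> a)
  Step 5: a A A A  =>  a a A A   (applied A -> a)
  Step 6: a a A A  =>  a a a A   (applied A -> a)
  Step 7: a a a A  =>  a a a a   (applied A -> a)
Final yield: a a a a
Total rewrite steps: 7

7


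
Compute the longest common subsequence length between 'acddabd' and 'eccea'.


DP table for LCS of 'acddabd' and 'eccea':
       e  c  c  e  a
    0  0  0  0  0  0
  a 0  0  0  0  0  1
  c 0  0  1  1  1  1
  d 0  0  1  1  1  1
  d 0  0  1  1  1  1
  a 0  0  1  1  1  2
  b 0  0  1  1  1  2
  d 0  0  1  1  1  2
LCS: 'ca'
LCS length = 2

2


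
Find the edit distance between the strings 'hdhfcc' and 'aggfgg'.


Building DP table for s1='hdhfcc' (len 6) and s2='aggfgg' (len 6):
       a  g  g  f  g  g
    0  1  2  3  4  5  6
  h 1  1  2  3  4  5  6
  d 2  2  2  3  4  5  6
  h 3  3  3  3  4  5  6
  f 4  4  4  4  3  4  5
  c 5  5  5  5  4  4  5
  c 6  6  6  6  5  5  5
Edit distance = dp[6][6] = 5

5


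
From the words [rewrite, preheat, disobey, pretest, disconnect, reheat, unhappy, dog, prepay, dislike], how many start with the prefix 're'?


Checking each word for prefix 're':
  'rewrite' -> YES, starts with 're' (count: 1)
  'preheat' -> no (count: 1)
  'disobey' -> no (count: 1)
  'pretest' -> no (count: 1)
  'disconnect' -> no (count: 1)
  'reheat' -> YES, starts with 're' (count: 2)
  'unhappy' -> no (count: 2)
  'dog' -> no (count: 2)
  'prepay' -> no (count: 2)
  'dislike' -> no (count: 2)
Total with prefix 're': 2

2


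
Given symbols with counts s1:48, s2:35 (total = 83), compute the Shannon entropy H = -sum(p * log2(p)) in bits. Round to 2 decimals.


Computing entropy H = -sum(p_i * log2(p_i)):
  s1: p = 48/83 = 0.5783, -p*log2(p) = 0.4569
  s2: p = 35/83 = 0.4217, -p*log2(p) = 0.5253
H = sum of terms = 0.9822
Rounded to 2 decimals: 0.98

0.98


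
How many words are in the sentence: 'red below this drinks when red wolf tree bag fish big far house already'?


Counting words by splitting on spaces:
  Word 1: 'red'
  Word 2: 'below'
  Word 3: 'this'
  Word 4: 'drinks'
  Word 5: 'when'
  Word 6: 'red'
  Word 7: 'wolf'
  Word 8: 'tree'
  Word 9: 'bag'
  Word 10: 'fish'
  Word 11: 'big'
  Word 12: 'far'
  Word 13: 'house'
  Word 14: 'already'
Total words: 14

14


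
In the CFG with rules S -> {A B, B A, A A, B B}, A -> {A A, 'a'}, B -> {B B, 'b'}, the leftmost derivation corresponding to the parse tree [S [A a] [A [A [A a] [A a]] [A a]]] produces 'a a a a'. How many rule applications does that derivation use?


Every bracketed nonterminal node [X ...] in the tree is produced by exactly one rule application.
Reading the tree off as a leftmost derivation:
  Step 1: S  =>  A A   (applied S -> A A)
  Step 2: A A  =>  a A   (applied A -> a)
  Step 3: a A  =>  a A A   (applied A -> A A)
  Step 4: a A A  =>  a A A A   (applied A -> A A)
  Step 5: a A A A  =>  a a A A   (applied A -> a)
  Step 6: a a A A  =>  a a a A   (applied A -> a)
  Step 7: a a a A  =>  a a a a   (applied A -> a)
Final yield: a a a a
Total rewrite steps: 7

7


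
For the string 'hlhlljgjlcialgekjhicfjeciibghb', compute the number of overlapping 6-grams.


String 'hlhlljgjlcialgekjhicfjeciibghb' has length L = 30.
Number of overlapping n-grams = L - n + 1
Substituting: 30 - 6 + 1 = 25

25


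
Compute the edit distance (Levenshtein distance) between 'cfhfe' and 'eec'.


Building DP table for s1='cfhfe' (len 5) and s2='eec' (len 3):
       e  e  c
    0  1  2  3
  c 1  1  2  2
  f 2  2  2  3
  h 3  3  3  3
  f 4  4  4  4
  e 5  4  4  5
Edit distance = dp[5][3] = 5

5


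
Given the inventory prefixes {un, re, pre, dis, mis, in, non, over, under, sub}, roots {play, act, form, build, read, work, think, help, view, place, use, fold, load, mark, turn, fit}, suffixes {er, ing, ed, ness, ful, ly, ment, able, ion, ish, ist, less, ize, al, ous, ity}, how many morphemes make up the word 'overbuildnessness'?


Segmenting 'overbuildnessness' against the inventory:
  'over' -> prefix (morpheme 1)
  'build' -> root (morpheme 2)
  'ness' -> suffix (morpheme 3)
  'ness' -> suffix (morpheme 4)
Total morphemes: 4

4


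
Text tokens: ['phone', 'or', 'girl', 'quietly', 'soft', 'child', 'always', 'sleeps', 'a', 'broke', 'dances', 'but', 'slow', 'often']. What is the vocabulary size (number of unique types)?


Listing all tokens and tracking unique types:
  Token 1: 'phone' -> NEW (unique so far: 1)
  Token 2: 'or' -> NEW (unique so far: 2)
  Token 3: 'girl' -> NEW (unique so far: 3)
  Token 4: 'quietly' -> NEW (unique so far: 4)
  Token 5: 'soft' -> NEW (unique so far: 5)
  Token 6: 'child' -> NEW (unique so far: 6)
  Token 7: 'always' -> NEW (unique so far: 7)
  Token 8: 'sleeps' -> NEW (unique so far: 8)
  Token 9: 'a' -> NEW (unique so far: 9)
  Token 10: 'broke' -> NEW (unique so far: 10)
  Token 11: 'dances' -> NEW (unique so far: 11)
  Token 12: 'but' -> NEW (unique so far: 12)
  Token 13: 'slow' -> NEW (unique so far: 13)
  Token 14: 'often' -> NEW (unique so far: 14)
Unique types: ('a', 'always', 'broke', 'but', 'child', 'dances', 'girl', 'often', 'or', 'phone', 'quietly', 'sleeps', 'slow', 'soft')
Vocabulary size: 14

14


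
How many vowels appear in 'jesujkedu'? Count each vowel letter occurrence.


Scanning each character of 'jesujkedu':
  Position 1: 'j' -> consonant (running count: 0)
  Position 2: 'e' -> vowel (running count: 1)
  Position 3: 's' -> consonant (running count: 1)
  Position 4: 'u' -> vowel (running count: 2)
  Position 5: 'j' -> consonant (running count: 2)
  Position 6: 'k' -> consonant (running count: 2)
  Position 7: 'e' -> vowel (running count: 3)
  Position 8: 'd' -> consonant (running count: 3)
  Position 9: 'u' -> vowel (running count: 4)
Total vowels: 4

4


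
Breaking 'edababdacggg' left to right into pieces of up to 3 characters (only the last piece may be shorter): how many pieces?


'edababdacggg' has 12 characters.
Chunking with max size 3:
  Chunk 1: 'eda' (positions 0-2)
  Chunk 2: 'bab' (positions 3-5)
  Chunk 3: 'dac' (positions 6-8)
  Chunk 4: 'ggg' (positions 9-11)
Total chunks: ceil(12 / 3) = 4

4


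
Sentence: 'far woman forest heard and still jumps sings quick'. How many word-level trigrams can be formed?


Word trigrams from [9] words:
  Trigram 1: (far woman forest)
  Trigram 2: (woman forest heard)
  Trigram 3: (forest heard and)
  Trigram 4: (heard and still)
  Trigram 5: (and still jumps)
  Trigram 6: (still jumps sings)
  Trigram 7: (jumps sings quick)
Total word trigrams: 9 - 2 = 7

7


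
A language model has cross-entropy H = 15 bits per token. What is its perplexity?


Perplexity formula: PP = 2^H
H = 15
PP = 2^15
PP = 2^15 = 32768

32768


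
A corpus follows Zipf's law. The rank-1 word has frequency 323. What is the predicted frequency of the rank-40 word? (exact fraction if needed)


Zipf's law: freq(rank) = f1 / rank
f1 = 323, rank = 40
freq = 323 / 40
GCD(323, 40) = 1
Simplified: 323/40

323/40


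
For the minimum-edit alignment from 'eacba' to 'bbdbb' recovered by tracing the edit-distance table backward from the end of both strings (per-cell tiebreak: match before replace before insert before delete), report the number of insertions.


Edit distance = 4. Backtracking from cell (5, 5) with preference match > replace > insert > delete,
then listing the resulting alignment 'eacba' -> 'bbdbb' left to right:
  Step 1: replace e->b
  Step 2: replace a->b
  Step 3: replace c->d
  Step 4: keep 'b'
  Step 5: replace a->b
Total insertions: 0

0


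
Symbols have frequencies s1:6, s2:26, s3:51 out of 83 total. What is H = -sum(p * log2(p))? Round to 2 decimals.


Computing entropy H = -sum(p_i * log2(p_i)):
  s1: p = 6/83 = 0.0723, -p*log2(p) = 0.2740
  s2: p = 26/83 = 0.3133, -p*log2(p) = 0.5246
  s3: p = 51/83 = 0.6145, -p*log2(p) = 0.4317
H = sum of terms = 1.2303
Rounded to 2 decimals: 1.23

1.23


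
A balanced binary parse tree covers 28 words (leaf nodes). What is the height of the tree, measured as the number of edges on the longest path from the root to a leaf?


In a balanced binary tree with n leaves the deepest leaf is ceil(log2(n)) edges below the root.
log2(28) = 4.8074
ceil(4.8074) = 5
height (edges) = 5

5


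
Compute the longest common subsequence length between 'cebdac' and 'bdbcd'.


DP table for LCS of 'cebdac' and 'bdbcd':
       b  d  b  c  d
    0  0  0  0  0  0
  c 0  0  0  0  1  1
  e 0  0  0  0  1  1
  b 0  1  1  1  1  1
  d 0  1  2  2  2  2
  a 0  1  2  2  2  2
  c 0  1  2  2  3  3
LCS: 'bdc'
LCS length = 3

3


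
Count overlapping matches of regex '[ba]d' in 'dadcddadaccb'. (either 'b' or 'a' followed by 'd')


Pattern: [ba]d means either 'b' or 'a' followed by 'd'.
Scanning 'dadcddadaccb' position-by-position:
  Pos 0: window 'da' -> no
  Pos 1: window 'ad' -> MATCH
  Pos 2: window 'dc' -> no
  Pos 3: window 'cd' -> no
  Pos 4: window 'dd' -> no
  Pos 5: window 'da' -> no
  Pos 6: window 'ad' -> MATCH
  Pos 7: window 'da' -> no
  Pos 8: window 'ac' -> no
  Pos 9: window 'cc' -> no
  Pos 10: window 'cb' -> no
  Pos 11: window 'b' -> no
Total matches: 2

2


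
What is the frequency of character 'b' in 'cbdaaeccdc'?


Scanning 'cbdaaeccdc' for 'b':
  Position 1: 'b' -> MATCH (count: 1)
Total occurrences of 'b': 1

1


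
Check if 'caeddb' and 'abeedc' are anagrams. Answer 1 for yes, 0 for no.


Sort characters of 'caeddb': 'abcdde'
Sort characters of 'abeedc': 'abcdee'
Sorted forms differ -> they are NOT anagrams
Result: 0

0


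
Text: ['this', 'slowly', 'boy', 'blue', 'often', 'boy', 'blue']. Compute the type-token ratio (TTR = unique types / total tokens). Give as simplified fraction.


Tokens: 7
Unique types: ('blue', 'boy', 'often', 'slowly', 'this') = 5
TTR = 5/7
Already in lowest terms.

5/7


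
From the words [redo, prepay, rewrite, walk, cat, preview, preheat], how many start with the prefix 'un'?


Checking each word for prefix 'un':
  'redo' -> no (count: 0)
  'prepay' -> no (count: 0)
  'rewrite' -> no (count: 0)
  'walk' -> no (count: 0)
  'cat' -> no (count: 0)
  'preview' -> no (count: 0)
  'preheat' -> no (count: 0)
Total with prefix 'un': 0

0


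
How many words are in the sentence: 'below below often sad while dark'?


Counting words by splitting on spaces:
  Word 1: 'below'
  Word 2: 'below'
  Word 3: 'often'
  Word 4: 'sad'
  Word 5: 'while'
  Word 6: 'dark'
Total words: 6

6


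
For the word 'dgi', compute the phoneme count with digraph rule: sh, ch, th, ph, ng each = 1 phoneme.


Parsing 'dgi' greedily, digraphs first:
  'd' -> consonant phoneme (phonemes so far: 1)
  'g' -> consonant phoneme (phonemes so far: 2)
  'i' -> vowel phoneme (phonemes so far: 3)
Total phonemes: 3

3


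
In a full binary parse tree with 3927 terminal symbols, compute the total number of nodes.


Leaf nodes (terminals): 3927
Internal nodes = n - 1 = 3927 - 1 = 3926
Total = leaves + internal = 3927 + 3926 = 7853

7853


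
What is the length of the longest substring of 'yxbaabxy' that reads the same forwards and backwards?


Scanning 'yxbaabxy' for palindromic substrings.
Substring at positions 0-7: 'yxbaabxy'.
Check: reverse('yxbaabxy') = 'yxbaabxy' -> palindrome confirmed.
No longer palindromic substring exists; longest length = 8

8


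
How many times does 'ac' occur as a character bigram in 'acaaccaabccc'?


Scanning 'acaaccaabccc' for bigram 'ac':
  Position 0: 'ac' -> MATCH
  Position 1: 'ca' -> no
  Position 2: 'aa' -> no
  Position 3: 'ac' -> MATCH
  Position 4: 'cc' -> no
  Position 5: 'ca' -> no
  Position 6: 'aa' -> no
  Position 7: 'ab' -> no
  Position 8: 'bc' -> no
  Position 9: 'cc' -> no
  Position 10: 'cc' -> no
Total matches: 2

2


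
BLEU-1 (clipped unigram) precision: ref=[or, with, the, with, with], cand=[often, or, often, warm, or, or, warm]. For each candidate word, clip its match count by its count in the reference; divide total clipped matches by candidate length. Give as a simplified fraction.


Reference word counts: {'or': 1, 'the': 1, 'with': 3}
Checking each candidate word (with clipping):
  'often' -> not in reference -> no match (matches: 0)
  'or' -> in reference (ref count 1, used 1/1) -> match (matches: 1)
  'often' -> not in reference -> no match (matches: 1)
  'warm' -> not in reference -> no match (matches: 1)
  'or' -> ref count 1 already used up (1/1) -> clipped, no match (matches: 1)
  'or' -> ref count 1 already used up (1/1) -> clipped, no match (matches: 1)
  'warm' -> not in reference -> no match (matches: 1)
Clipped matches: 1, Candidate length: 7
Precision = 1/7

1/7


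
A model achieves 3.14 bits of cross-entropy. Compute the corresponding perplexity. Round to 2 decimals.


Perplexity formula: PP = 2^H
H = 3.14
PP = 2^3.14
Decompose: 2^3.14 = 2^3 * 2^0.14
2^3 = 8, 2^0.14 ~ 1.1019051
PP ~ 8 * 1.1019051 = 8.8152408
Rounded to 2 decimals: 8.82

8.82


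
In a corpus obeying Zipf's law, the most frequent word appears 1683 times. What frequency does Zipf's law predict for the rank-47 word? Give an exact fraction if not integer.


Zipf's law: freq(rank) = f1 / rank
f1 = 1683, rank = 47
freq = 1683 / 47
GCD(1683, 47) = 1
Simplified: 1683/47

1683/47


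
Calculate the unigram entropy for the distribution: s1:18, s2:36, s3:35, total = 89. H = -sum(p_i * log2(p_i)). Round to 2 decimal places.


Computing entropy H = -sum(p_i * log2(p_i)):
  s1: p = 18/89 = 0.2022, -p*log2(p) = 0.4663
  s2: p = 36/89 = 0.4045, -p*log2(p) = 0.5282
  s3: p = 35/89 = 0.3933, -p*log2(p) = 0.5295
H = sum of terms = 1.5240
Rounded to 2 decimals: 1.52

1.52


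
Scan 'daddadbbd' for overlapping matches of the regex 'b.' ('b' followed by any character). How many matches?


Pattern: b. means 'b' followed by any character.
Scanning 'daddadbbd' position-by-position:
  Pos 0: window 'da' -> no
  Pos 1: window 'ad' -> no
  Pos 2: window 'dd' -> no
  Pos 3: window 'da' -> no
  Pos 4: window 'ad' -> no
  Pos 5: window 'db' -> no
  Pos 6: window 'bb' -> MATCH
  Pos 7: window 'bd' -> MATCH
  Pos 8: window 'd' -> no
Total matches: 2

2


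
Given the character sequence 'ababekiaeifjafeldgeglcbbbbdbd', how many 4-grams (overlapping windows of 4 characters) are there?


String 'ababekiaeifjafeldgeglcbbbbdbd' has length L = 29.
Number of overlapping n-grams = L - n + 1
Substituting: 29 - 4 + 1 = 26

26


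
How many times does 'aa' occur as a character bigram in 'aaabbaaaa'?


Scanning 'aaabbaaaa' for bigram 'aa':
  Position 0: 'aa' -> MATCH
  Position 1: 'aa' -> MATCH
  Position 2: 'ab' -> no
  Position 3: 'bb' -> no
  Position 4: 'ba' -> no
  Position 5: 'aa' -> MATCH
  Position 6: 'aa' -> MATCH
  Position 7: 'aa' -> MATCH
Total matches: 5

5


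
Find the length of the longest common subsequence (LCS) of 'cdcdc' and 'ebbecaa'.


DP table for LCS of 'cdcdc' and 'ebbecaa':
       e  b  b  e  c  a  a
    0  0  0  0  0  0  0  0
  c 0  0  0  0  0  1  1  1
  d 0  0  0  0  0  1  1  1
  c 0  0  0  0  0  1  1  1
  d 0  0  0  0  0  1  1  1
  c 0  0  0  0  0  1  1  1
LCS: 'c'
LCS length = 1

1


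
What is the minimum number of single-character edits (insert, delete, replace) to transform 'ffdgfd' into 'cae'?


Building DP table for s1='ffdgfd' (len 6) and s2='cae' (len 3):
       c  a  e
    0  1  2  3
  f 1  1  2  3
  f 2  2  2  3
  d 3  3  3  3
  g 4  4  4  4
  f 5  5  5  5
  d 6  6  6  6
Edit distance = dp[6][3] = 6

6


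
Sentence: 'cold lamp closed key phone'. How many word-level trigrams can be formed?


Word trigrams from [5] words:
  Trigram 1: (cold lamp closed)
  Trigram 2: (lamp closed key)
  Trigram 3: (closed key phone)
Total word trigrams: 5 - 2 = 3

3


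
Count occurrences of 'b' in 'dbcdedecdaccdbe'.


Scanning 'dbcdedecdaccdbe' for 'b':
  Position 1: 'b' -> MATCH (count: 1)
  Position 13: 'b' -> MATCH (count: 2)
Total occurrences of 'b': 2

2


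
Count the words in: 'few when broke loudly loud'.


Counting words by splitting on spaces:
  Word 1: 'few'
  Word 2: 'when'
  Word 3: 'broke'
  Word 4: 'loudly'
  Word 5: 'loud'
Total words: 5

5


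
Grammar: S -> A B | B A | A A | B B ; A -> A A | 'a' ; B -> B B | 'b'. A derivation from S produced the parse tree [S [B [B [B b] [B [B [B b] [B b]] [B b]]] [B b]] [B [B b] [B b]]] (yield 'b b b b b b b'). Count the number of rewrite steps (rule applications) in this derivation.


Every bracketed nonterminal node [X ...] in the tree is produced by exactly one rule application.
Reading the tree off as a leftmost derivation:
  Step 1: S  =>  B B   (applied S -> B B)
  Step 2: B B  =>  B B B   (applied B -> B B)
  Step 3: B B B  =>  B B B B   (applied B -> B B)
  Step 4: B B B B  =>  b B B B   (applied B -> b)
  Step 5: b B B B  =>  b B B B B   (applied B -> B B)
  Step 6: b B B B B  =>  b B B B B B   (applied B -> B B)
  Step 7: b B B B B B  =>  b b B B B B   (applied B -> b)
  Step 8: b b B B B B  =>  b b b B B B   (applied B -> b)
  Step 9: b b b B B B  =>  b b b b B B   (applied B -> b)
  Step 10: b b b b B B  =>  b b b b b B   (applied B -> b)
  Step 11: b b b b b B  =>  b b b b b B B   (applied B -> B B)
  Step 12: b b b b b B B  =>  b b b b b b B   (applied B -> b)
  Step 13: b b b b b b B  =>  b b b b b b b   (applied B -> b)
Final yield: b b b b b b b
Total rewrite steps: 13

13


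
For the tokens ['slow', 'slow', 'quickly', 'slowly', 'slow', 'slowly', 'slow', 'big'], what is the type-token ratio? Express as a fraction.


Tokens: 8
Unique types: ('big', 'quickly', 'slow', 'slowly') = 4
TTR = 4/8
Simplify: divide both by 4 -> 1/2
TTR = 1/2

1/2


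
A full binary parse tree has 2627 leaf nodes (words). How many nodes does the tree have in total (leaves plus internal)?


Leaf nodes (terminals): 2627
Internal nodes = n - 1 = 2627 - 1 = 2626
Total = leaves + internal = 2627 + 2626 = 5253

5253


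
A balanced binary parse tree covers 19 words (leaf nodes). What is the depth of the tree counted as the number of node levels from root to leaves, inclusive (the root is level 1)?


In a balanced binary tree with n leaves the deepest leaf is ceil(log2(n)) edges below the root,
so counting node levels inclusive of root and leaves gives ceil(log2(n)) + 1 levels.
log2(19) = 4.2479
ceil(4.2479) = 5
levels = 5 + 1 = 6

6


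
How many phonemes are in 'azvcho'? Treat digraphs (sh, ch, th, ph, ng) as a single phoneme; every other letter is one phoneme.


Parsing 'azvcho' greedily, digraphs first:
  'a' -> vowel phoneme (phonemes so far: 1)
  'z' -> consonant phoneme (phonemes so far: 2)
  'v' -> consonant phoneme (phonemes so far: 3)
  'ch' -> digraph (1 consonant phoneme) (phonemes so far: 4)
  'o' -> vowel phoneme (phonemes so far: 5)
Total phonemes: 5

5


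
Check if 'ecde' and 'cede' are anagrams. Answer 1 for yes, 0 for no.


Sort characters of 'ecde': 'cdee'
Sort characters of 'cede': 'cdee'
Sorted forms match -> they ARE anagrams
Result: 1

1


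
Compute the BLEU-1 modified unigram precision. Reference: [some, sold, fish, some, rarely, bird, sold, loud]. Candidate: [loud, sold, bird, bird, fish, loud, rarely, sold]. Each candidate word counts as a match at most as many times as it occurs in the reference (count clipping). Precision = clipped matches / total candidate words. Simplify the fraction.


Reference word counts: {'bird': 1, 'fish': 1, 'loud': 1, 'rarely': 1, 'sold': 2, 'some': 2}
Checking each candidate word (with clipping):
  'loud' -> in reference (ref count 1, used 1/1) -> match (matches: 1)
  'sold' -> in reference (ref count 2, used 1/2) -> match (matches: 2)
  'bird' -> in reference (ref count 1, used 1/1) -> match (matches: 3)
  'bird' -> ref count 1 already used up (1/1) -> clipped, no match (matches: 3)
  'fish' -> in reference (ref count 1, used 1/1) -> match (matches: 4)
  'loud' -> ref count 1 already used up (1/1) -> clipped, no match (matches: 4)
  'rarely' -> in reference (ref count 1, used 1/1) -> match (matches: 5)
  'sold' -> in reference (ref count 2, used 2/2) -> match (matches: 6)
Clipped matches: 6, Candidate length: 8
Precision = 6/8 = 3/4

3/4


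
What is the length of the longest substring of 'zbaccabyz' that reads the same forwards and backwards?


Scanning 'zbaccabyz' for palindromic substrings.
Substring at positions 1-6: 'baccab'.
Check: reverse('baccab') = 'baccab' -> palindrome confirmed.
Neighbouring characters ('z' / 'y') break symmetry, so it cannot extend further.
No longer palindromic substring exists; longest length = 6

6


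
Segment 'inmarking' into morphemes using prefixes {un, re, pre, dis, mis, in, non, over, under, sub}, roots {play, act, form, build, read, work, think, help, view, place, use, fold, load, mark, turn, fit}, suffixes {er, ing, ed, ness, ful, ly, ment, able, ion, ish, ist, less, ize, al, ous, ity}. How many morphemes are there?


Segmenting 'inmarking' against the inventory:
  'in' -> prefix (morpheme 1)
  'mark' -> root (morpheme 2)
  'ing' -> suffix (morpheme 3)
Total morphemes: 3

3


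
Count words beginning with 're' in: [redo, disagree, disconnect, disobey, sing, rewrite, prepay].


Checking each word for prefix 're':
  'redo' -> YES, starts with 're' (count: 1)
  'disagree' -> no (count: 1)
  'disconnect' -> no (count: 1)
  'disobey' -> no (count: 1)
  'sing' -> no (count: 1)
  'rewrite' -> YES, starts with 're' (count: 2)
  'prepay' -> no (count: 2)
Total with prefix 're': 2

2


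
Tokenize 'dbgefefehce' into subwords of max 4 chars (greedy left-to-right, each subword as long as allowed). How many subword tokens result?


'dbgefefehce' has 11 characters.
Chunking with max size 4:
  Chunk 1: 'dbge' (positions 0-3)
  Chunk 2: 'fefe' (positions 4-7)
  Chunk 3: 'hce' (positions 8-10)
Total chunks: ceil(11 / 4) = 3

3


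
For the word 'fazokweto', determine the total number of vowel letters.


Scanning each character of 'fazokweto':
  Position 1: 'f' -> consonant (running count: 0)
  Position 2: 'a' -> vowel (running count: 1)
  Position 3: 'z' -> consonant (running count: 1)
  Position 4: 'o' -> vowel (running count: 2)
  Position 5: 'k' -> consonant (running count: 2)
  Position 6: 'w' -> consonant (running count: 2)
  Position 7: 'e' -> vowel (running count: 3)
  Position 8: 't' -> consonant (running count: 3)
  Position 9: 'o' -> vowel (running count: 4)
Total vowels: 4

4


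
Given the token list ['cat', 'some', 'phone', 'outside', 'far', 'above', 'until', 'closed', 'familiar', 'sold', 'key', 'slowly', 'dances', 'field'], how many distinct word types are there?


Listing all tokens and tracking unique types:
  Token 1: 'cat' -> NEW (unique so far: 1)
  Token 2: 'some' -> NEW (unique so far: 2)
  Token 3: 'phone' -> NEW (unique so far: 3)
  Token 4: 'outside' -> NEW (unique so far: 4)
  Token 5: 'far' -> NEW (unique so far: 5)
  Token 6: 'above' -> NEW (unique so far: 6)
  Token 7: 'until' -> NEW (unique so far: 7)
  Token 8: 'closed' -> NEW (unique so far: 8)
  Token 9: 'familiar' -> NEW (unique so far: 9)
  Token 10: 'sold' -> NEW (unique so far: 10)
  Token 11: 'key' -> NEW (unique so far: 11)
  Token 12: 'slowly' -> NEW (unique so far: 12)
  Token 13: 'dances' -> NEW (unique so far: 13)
  Token 14: 'field' -> NEW (unique so far: 14)
Unique types: ('above', 'cat', 'closed', 'dances', 'familiar', 'far', 'field', 'key', 'outside', 'phone', 'slowly', 'sold', 'some', 'until')
Vocabulary size: 14

14


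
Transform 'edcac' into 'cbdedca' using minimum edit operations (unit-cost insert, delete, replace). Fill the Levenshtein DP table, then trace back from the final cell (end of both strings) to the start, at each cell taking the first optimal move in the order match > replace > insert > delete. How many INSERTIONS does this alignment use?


Edit distance = 4. Backtracking from cell (5, 7) with preference match > replace > insert > delete,
then listing the resulting alignment 'edcac' -> 'cbdedca' left to right:
  Step 1: insert 'c' [insertion #1]
  Step 2: insert 'b' [insertion #2]
  Step 3: insert 'd' [insertion #3]
  Step 4: keep 'e'
  Step 5: keep 'd'
  Step 6: keep 'c'
  Step 7: keep 'a'
  Step 8: delete 'c'
Total insertions: 3

3


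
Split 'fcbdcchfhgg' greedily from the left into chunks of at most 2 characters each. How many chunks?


'fcbdcchfhgg' has 11 characters.
Chunking with max size 2:
  Chunk 1: 'fc' (positions 0-1)
  Chunk 2: 'bd' (positions 2-3)
  Chunk 3: 'cc' (positions 4-5)
  Chunk 4: 'hf' (positions 6-7)
  Chunk 5: 'hg' (positions 8-9)
  Chunk 6: 'g' (positions 10-10)
Total chunks: ceil(11 / 2) = 6

6


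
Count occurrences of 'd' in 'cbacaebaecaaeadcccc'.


Scanning 'cbacaebaecaaeadcccc' for 'd':
  Position 14: 'd' -> MATCH (count: 1)
Total occurrences of 'd': 1

1


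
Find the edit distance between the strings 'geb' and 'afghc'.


Building DP table for s1='geb' (len 3) and s2='afghc' (len 5):
       a  f  g  h  c
    0  1  2  3  4  5
  g 1  1  2  2  3  4
  e 2  2  2  3  3  4
  b 3  3  3  3  4  4
Edit distance = dp[3][5] = 4

4


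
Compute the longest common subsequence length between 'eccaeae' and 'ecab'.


DP table for LCS of 'eccaeae' and 'ecab':
       e  c  a  b
    0  0  0  0  0
  e 0  1  1  1  1
  c 0  1  2  2  2
  c 0  1  2  2  2
  a 0  1  2  3  3
  e 0  1  2  3  3
  a 0  1  2  3  3
  e 0  1  2  3  3
LCS: 'eca'
LCS length = 3

3


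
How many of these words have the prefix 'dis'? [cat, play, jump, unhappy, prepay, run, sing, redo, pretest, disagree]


Checking each word for prefix 'dis':
  'cat' -> no (count: 0)
  'play' -> no (count: 0)
  'jump' -> no (count: 0)
  'unhappy' -> no (count: 0)
  'prepay' -> no (count: 0)
  'run' -> no (count: 0)
  'sing' -> no (count: 0)
  'redo' -> no (count: 0)
  'pretest' -> no (count: 0)
  'disagree' -> YES, starts with 'dis' (count: 1)
Total with prefix 'dis': 1

1


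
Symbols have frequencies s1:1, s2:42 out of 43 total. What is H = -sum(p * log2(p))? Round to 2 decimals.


Computing entropy H = -sum(p_i * log2(p_i)):
  s1: p = 1/43 = 0.0233, -p*log2(p) = 0.1262
  s2: p = 42/43 = 0.9767, -p*log2(p) = 0.0332
H = sum of terms = 0.1594
Rounded to 2 decimals: 0.16

0.16


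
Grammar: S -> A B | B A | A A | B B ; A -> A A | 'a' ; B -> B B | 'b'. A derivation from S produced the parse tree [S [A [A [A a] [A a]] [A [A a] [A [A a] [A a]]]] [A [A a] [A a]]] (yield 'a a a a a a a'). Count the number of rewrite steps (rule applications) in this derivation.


Every bracketed nonterminal node [X ...] in the tree is produced by exactly one rule application.
Reading the tree off as a leftmost derivation:
  Step 1: S  =>  A A   (applied S -> A A)
  Step 2: A A  =>  A A A   (applied A -> A A)
  Step 3: A A A  =>  A A A A   (applied A -> A A)
  Step 4: A A A A  =>  a A A A   (applied A -> a)
  Step 5: a A A A  =>  a a A A   (applied A -> a)
  Step 6: a a A A  =>  a a A A A   (applied A -> A A)
  Step 7: a a A A A  =>  a a a A A   (applied A -> a)
  Step 8: a a a A A  =>  a a a A A A   (applied A -> A A)
  Step 9: a a a A A A  =>  a a a a A A   (applied A -> a)
  Step 10: a a a a A A  =>  a a a a a A   (applied A -> a)
  Step 11: a a a a a A  =>  a a a a a A A   (applied A -> A A)
  Step 12: a a a a a A A  =>  a a a a a a A   (applied A -> a)
  Step 13: a a a a a a A  =>  a a a a a a a   (applied A -> a)
Final yield: a a a a a a a
Total rewrite steps: 13

13


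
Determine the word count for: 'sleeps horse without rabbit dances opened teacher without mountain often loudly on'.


Counting words by splitting on spaces:
  Word 1: 'sleeps'
  Word 2: 'horse'
  Word 3: 'without'
  Word 4: 'rabbit'
  Word 5: 'dances'
  Word 6: 'opened'
  Word 7: 'teacher'
  Word 8: 'without'
  Word 9: 'mountain'
  Word 10: 'often'
  Word 11: 'loudly'
  Word 12: 'on'
Total words: 12

12


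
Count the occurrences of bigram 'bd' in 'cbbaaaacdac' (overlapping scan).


Scanning 'cbbaaaacdac' for bigram 'bd':
  Position 0: 'cb' -> no
  Position 1: 'bb' -> no
  Position 2: 'ba' -> no
  Position 3: 'aa' -> no
  Position 4: 'aa' -> no
  Position 5: 'aa' -> no
  Position 6: 'ac' -> no
  Position 7: 'cd' -> no
  Position 8: 'da' -> no
  Position 9: 'ac' -> no
Total matches: 0

0


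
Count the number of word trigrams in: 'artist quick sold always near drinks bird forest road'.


Word trigrams from [9] words:
  Trigram 1: (artist quick sold)
  Trigram 2: (quick sold always)
  Trigram 3: (sold always near)
  Trigram 4: (always near drinks)
  Trigram 5: (near drinks bird)
  Trigram 6: (drinks bird forest)
  Trigram 7: (bird forest road)
Total word trigrams: 9 - 2 = 7

7


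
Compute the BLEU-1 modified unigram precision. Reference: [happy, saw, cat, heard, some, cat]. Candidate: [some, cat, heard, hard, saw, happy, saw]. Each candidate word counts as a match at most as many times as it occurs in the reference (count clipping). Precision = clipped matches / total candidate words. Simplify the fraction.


Reference word counts: {'cat': 2, 'happy': 1, 'heard': 1, 'saw': 1, 'some': 1}
Checking each candidate word (with clipping):
  'some' -> in reference (ref count 1, used 1/1) -> match (matches: 1)
  'cat' -> in reference (ref count 2, used 1/2) -> match (matches: 2)
  'heard' -> in reference (ref count 1, used 1/1) -> match (matches: 3)
  'hard' -> not in reference -> no match (matches: 3)
  'saw' -> in reference (ref count 1, used 1/1) -> match (matches: 4)
  'happy' -> in reference (ref count 1, used 1/1) -> match (matches: 5)
  'saw' -> ref count 1 already used up (1/1) -> clipped, no match (matches: 5)
Clipped matches: 5, Candidate length: 7
Precision = 5/7

5/7


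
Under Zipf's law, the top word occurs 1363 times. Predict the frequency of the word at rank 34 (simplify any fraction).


Zipf's law: freq(rank) = f1 / rank
f1 = 1363, rank = 34
freq = 1363 / 34
GCD(1363, 34) = 1
Simplified: 1363/34

1363/34


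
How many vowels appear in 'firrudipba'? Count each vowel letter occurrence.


Scanning each character of 'firrudipba':
  Position 1: 'f' -> consonant (running count: 0)
  Position 2: 'i' -> vowel (running count: 1)
  Position 3: 'r' -> consonant (running count: 1)
  Position 4: 'r' -> consonant (running count: 1)
  Position 5: 'u' -> vowel (running count: 2)
  Position 6: 'd' -> consonant (running count: 2)
  Position 7: 'i' -> vowel (running count: 3)
  Position 8: 'p' -> consonant (running count: 3)
  Position 9: 'b' -> consonant (running count: 3)
  Position 10: 'a' -> vowel (running count: 4)
Total vowels: 4

4


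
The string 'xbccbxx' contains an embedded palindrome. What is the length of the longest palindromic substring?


Scanning 'xbccbxx' for palindromic substrings.
Substring at positions 0-5: 'xbccbx'.
Check: reverse('xbccbx') = 'xbccbx' -> palindrome confirmed.
Neighbouring characters ('-' / 'x') break symmetry, so it cannot extend further.
No longer palindromic substring exists; longest length = 6

6


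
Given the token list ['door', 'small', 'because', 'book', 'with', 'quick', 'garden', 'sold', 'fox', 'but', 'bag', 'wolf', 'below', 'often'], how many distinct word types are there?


Listing all tokens and tracking unique types:
  Token 1: 'door' -> NEW (unique so far: 1)
  Token 2: 'small' -> NEW (unique so far: 2)
  Token 3: 'because' -> NEW (unique so far: 3)
  Token 4: 'book' -> NEW (unique so far: 4)
  Token 5: 'with' -> NEW (unique so far: 5)
  Token 6: 'quick' -> NEW (unique so far: 6)
  Token 7: 'garden' -> NEW (unique so far: 7)
  Token 8: 'sold' -> NEW (unique so far: 8)
  Token 9: 'fox' -> NEW (unique so far: 9)
  Token 10: 'but' -> NEW (unique so far: 10)
  Token 11: 'bag' -> NEW (unique so far: 11)
  Token 12: 'wolf' -> NEW (unique so far: 12)
  Token 13: 'below' -> NEW (unique so far: 13)
  Token 14: 'often' -> NEW (unique so far: 14)
Unique types: ('bag', 'because', 'below', 'book', 'but', 'door', 'fox', 'garden', 'often', 'quick', 'small', 'sold', 'with', 'wolf')
Vocabulary size: 14

14


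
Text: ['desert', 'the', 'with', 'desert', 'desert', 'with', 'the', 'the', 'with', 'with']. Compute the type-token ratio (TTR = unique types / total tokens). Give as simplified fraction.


Tokens: 10
Unique types: ('desert', 'the', 'with') = 3
TTR = 3/10
Already in lowest terms.

3/10


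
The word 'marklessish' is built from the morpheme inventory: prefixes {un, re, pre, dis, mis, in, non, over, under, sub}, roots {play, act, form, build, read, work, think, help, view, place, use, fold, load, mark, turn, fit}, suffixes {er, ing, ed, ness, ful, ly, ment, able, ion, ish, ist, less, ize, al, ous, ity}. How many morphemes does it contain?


Segmenting 'marklessish' against the inventory:
  'mark' -> root (morpheme 1)
  'less' -> suffix (morpheme 2)
  'ish' -> suffix (morpheme 3)
Total morphemes: 3

3


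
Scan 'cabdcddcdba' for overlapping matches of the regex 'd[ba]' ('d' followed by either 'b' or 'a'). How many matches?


Pattern: d[ba] means 'd' followed by either 'b' or 'a'.
Scanning 'cabdcddcdba' position-by-position:
  Pos 0: window 'ca' -> no
  Pos 1: window 'ab' -> no
  Pos 2: window 'bd' -> no
  Pos 3: window 'dc' -> no
  Pos 4: window 'cd' -> no
  Pos 5: window 'dd' -> no
  Pos 6: window 'dc' -> no
  Pos 7: window 'cd' -> no
  Pos 8: window 'db' -> MATCH
  Pos 9: window 'ba' -> no
  Pos 10: window 'a' -> no
Total matches: 1

1


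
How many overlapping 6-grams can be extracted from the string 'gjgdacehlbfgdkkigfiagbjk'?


String 'gjgdacehlbfgdkkigfiagbjk' has length L = 24.
Number of overlapping n-grams = L - n + 1
Substituting: 24 - 6 + 1 = 19

19


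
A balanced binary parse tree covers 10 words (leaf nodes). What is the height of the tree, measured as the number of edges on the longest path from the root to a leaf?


In a balanced binary tree with n leaves the deepest leaf is ceil(log2(n)) edges below the root.
log2(10) = 3.3219
ceil(3.3219) = 4
height (edges) = 4

4


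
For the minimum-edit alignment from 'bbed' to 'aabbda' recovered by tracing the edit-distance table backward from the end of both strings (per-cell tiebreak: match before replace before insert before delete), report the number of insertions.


Edit distance = 4. Backtracking from cell (4, 6) with preference match > replace > insert > delete,
then listing the resulting alignment 'bbed' -> 'aabbda' left to right:
  Step 1: insert 'a' [insertion #1]
  Step 2: insert 'a' [insertion #2]
  Step 3: keep 'b'
  Step 4: keep 'b'
  Step 5: replace e->d
  Step 6: replace d->a
Total insertions: 2

2


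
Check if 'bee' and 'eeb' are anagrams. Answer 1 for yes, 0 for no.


Sort characters of 'bee': 'bee'
Sort characters of 'eeb': 'bee'
Sorted forms match -> they ARE anagrams
Result: 1

1


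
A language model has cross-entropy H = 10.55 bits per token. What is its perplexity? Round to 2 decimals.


Perplexity formula: PP = 2^H
H = 10.55
PP = 2^10.55
Decompose: 2^10.55 = 2^10 * 2^0.55
2^10 = 1024, 2^0.55 ~ 1.4640857
PP ~ 1024 * 1.4640857 = 1499.2237568
Rounded to 2 decimals: 1499.22

1499.22


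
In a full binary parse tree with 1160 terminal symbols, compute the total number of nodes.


Leaf nodes (terminals): 1160
Internal nodes = n - 1 = 1160 - 1 = 1159
Total = leaves + internal = 1160 + 1159 = 2319

2319
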